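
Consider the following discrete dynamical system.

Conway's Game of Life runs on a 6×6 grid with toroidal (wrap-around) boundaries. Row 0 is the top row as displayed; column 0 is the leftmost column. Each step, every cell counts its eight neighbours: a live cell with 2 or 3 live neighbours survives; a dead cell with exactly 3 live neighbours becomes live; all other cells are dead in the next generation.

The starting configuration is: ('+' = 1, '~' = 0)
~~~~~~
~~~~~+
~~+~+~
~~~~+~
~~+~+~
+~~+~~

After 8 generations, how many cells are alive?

17

0) ~~~~~~
~~~~~+
~~+~+~
~~~~+~
~~+~+~
+~~+~~
1) ~~~~~~
~~~~~~
~~~+++
~~~~++
~~~~++
~~~+~~
2) ~~~~~~
~~~~+~
~~~+~+
+~~~~~
~~~+~+
~~~~+~
3) ~~~~~~
~~~~+~
~~~~++
+~~~~+
~~~~++
~~~~+~
4) ~~~~~~
~~~~++
+~~~+~
+~~~~~
+~~~+~
~~~~++
5) ~~~~~~
~~~~++
+~~~+~
++~~~~
+~~~+~
~~~~++
6) ~~~~~~
~~~~++
++~~+~
++~~~~
++~~+~
~~~~++
7) ~~~~~~
+~~~++
~+~~+~
~~+~~~
~+~~+~
+~~~++
8) ~~~~~~
+~~~++
++~++~
~+++~~
++~++~
+~~~++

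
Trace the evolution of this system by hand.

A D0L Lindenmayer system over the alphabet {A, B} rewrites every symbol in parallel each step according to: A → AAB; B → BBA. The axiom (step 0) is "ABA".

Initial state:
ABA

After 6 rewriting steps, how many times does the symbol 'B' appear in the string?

1093

t=0: ABA
t=1: AABBBAAAB
t=2: AABAABBBABBABBAAABAABAABBBA
t=3: AABAABBBAAABAABBBABBABBAAABBBABBAAABBBABBAAABAABAABBBAAABAABBBAAABAABBBABBABBAAAB
t=4: AABAABBBAAABAABBBABBABBAAABAABAABBBAAABAABBBABBABBAAABBBAB…AAABAABAABBBAAABAABBBABBABBAAABBBABBAAABBBABBAAABAABAABBBA  (len 243)
t=5: AABAABBBAAABAABBBABBABBAAABAABAABBBAAABAABBBABBABBAAABBBAB…BBBABBABBAAABBBABBAAABAABAABBBAAABAABBBAAABAABBBABBABBAAAB  (len 729)
t=6: AABAABBBAAABAABBBABBABBAAABAABAABBBAAABAABBBABBABBAAABBBAB…AAABAABAABBBAAABAABBBABBABBAAABBBABBAAABBBABBAAABAABAABBBA  (len 2187)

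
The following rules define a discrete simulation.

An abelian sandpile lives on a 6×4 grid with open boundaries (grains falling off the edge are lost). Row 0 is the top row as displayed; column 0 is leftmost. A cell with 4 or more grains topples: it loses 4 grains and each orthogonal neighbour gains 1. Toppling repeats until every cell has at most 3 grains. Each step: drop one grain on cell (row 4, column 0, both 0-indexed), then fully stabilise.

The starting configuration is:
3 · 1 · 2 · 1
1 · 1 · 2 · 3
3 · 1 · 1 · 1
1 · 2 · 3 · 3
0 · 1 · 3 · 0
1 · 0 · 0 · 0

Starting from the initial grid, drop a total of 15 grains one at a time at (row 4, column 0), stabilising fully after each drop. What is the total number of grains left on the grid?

0) 3 · 1 · 2 · 1
1 · 1 · 2 · 3
3 · 1 · 1 · 1
1 · 2 · 3 · 3
0 · 1 · 3 · 0
1 · 0 · 0 · 0
1) 3 · 1 · 2 · 1
1 · 1 · 2 · 3
3 · 1 · 1 · 1
1 · 2 · 3 · 3
1 · 1 · 3 · 0
1 · 0 · 0 · 0
2) 3 · 1 · 2 · 1
1 · 1 · 2 · 3
3 · 1 · 1 · 1
1 · 2 · 3 · 3
2 · 1 · 3 · 0
1 · 0 · 0 · 0
3) 3 · 1 · 2 · 1
1 · 1 · 2 · 3
3 · 1 · 1 · 1
1 · 2 · 3 · 3
3 · 1 · 3 · 0
1 · 0 · 0 · 0
4) 3 · 1 · 2 · 1
1 · 1 · 2 · 3
3 · 1 · 1 · 1
2 · 2 · 3 · 3
0 · 2 · 3 · 0
2 · 0 · 0 · 0
5) 3 · 1 · 2 · 1
1 · 1 · 2 · 3
3 · 1 · 1 · 1
2 · 2 · 3 · 3
1 · 2 · 3 · 0
2 · 0 · 0 · 0
6) 3 · 1 · 2 · 1
1 · 1 · 2 · 3
3 · 1 · 1 · 1
2 · 2 · 3 · 3
2 · 2 · 3 · 0
2 · 0 · 0 · 0
7) 3 · 1 · 2 · 1
1 · 1 · 2 · 3
3 · 1 · 1 · 1
2 · 2 · 3 · 3
3 · 2 · 3 · 0
2 · 0 · 0 · 0
8) 3 · 1 · 2 · 1
1 · 1 · 2 · 3
3 · 1 · 1 · 1
3 · 2 · 3 · 3
0 · 3 · 3 · 0
3 · 0 · 0 · 0
9) 3 · 1 · 2 · 1
1 · 1 · 2 · 3
3 · 1 · 1 · 1
3 · 2 · 3 · 3
1 · 3 · 3 · 0
3 · 0 · 0 · 0
10) 3 · 1 · 2 · 1
1 · 1 · 2 · 3
3 · 1 · 1 · 1
3 · 2 · 3 · 3
2 · 3 · 3 · 0
3 · 0 · 0 · 0
11) 3 · 1 · 2 · 1
1 · 1 · 2 · 3
3 · 1 · 1 · 1
3 · 2 · 3 · 3
3 · 3 · 3 · 0
3 · 0 · 0 · 0
12) 3 · 1 · 2 · 1
2 · 1 · 2 · 3
0 · 3 · 2 · 2
2 · 1 · 2 · 0
3 · 2 · 1 · 2
0 · 2 · 1 · 0
13) 3 · 1 · 2 · 1
2 · 1 · 2 · 3
0 · 3 · 2 · 2
3 · 1 · 2 · 0
0 · 3 · 1 · 2
1 · 2 · 1 · 0
14) 3 · 1 · 2 · 1
2 · 1 · 2 · 3
0 · 3 · 2 · 2
3 · 1 · 2 · 0
1 · 3 · 1 · 2
1 · 2 · 1 · 0
15) 3 · 1 · 2 · 1
2 · 1 · 2 · 3
0 · 3 · 2 · 2
3 · 1 · 2 · 0
2 · 3 · 1 · 2
1 · 2 · 1 · 0

40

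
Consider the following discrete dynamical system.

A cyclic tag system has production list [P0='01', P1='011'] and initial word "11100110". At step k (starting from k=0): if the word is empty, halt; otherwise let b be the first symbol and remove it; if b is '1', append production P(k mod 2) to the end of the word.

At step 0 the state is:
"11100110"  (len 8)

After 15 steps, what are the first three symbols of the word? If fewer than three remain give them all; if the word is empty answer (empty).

[0] "11100110"  (len 8)
[1] "110011001"  (len 9)
[2] "10011001011"  (len 11)
[3] "001100101101"  (len 12)
[4] "01100101101"  (len 11)
[5] "1100101101"  (len 10)
[6] "100101101011"  (len 12)
[7] "0010110101101"  (len 13)
[8] "010110101101"  (len 12)
[9] "10110101101"  (len 11)
[10] "0110101101011"  (len 13)
[11] "110101101011"  (len 12)
[12] "10101101011011"  (len 14)
[13] "010110101101101"  (len 15)
[14] "10110101101101"  (len 14)
[15] "011010110110101"  (len 15)

011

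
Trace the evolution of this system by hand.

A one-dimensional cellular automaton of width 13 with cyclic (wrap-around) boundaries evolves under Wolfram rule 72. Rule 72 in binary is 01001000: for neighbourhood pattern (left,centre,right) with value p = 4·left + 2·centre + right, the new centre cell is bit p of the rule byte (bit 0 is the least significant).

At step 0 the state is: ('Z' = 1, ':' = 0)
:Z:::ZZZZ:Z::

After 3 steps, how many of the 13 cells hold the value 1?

[0] :Z:::ZZZZ:Z::
[1] :::::Z::Z::::
[2] :::::::::::::
[3] :::::::::::::

0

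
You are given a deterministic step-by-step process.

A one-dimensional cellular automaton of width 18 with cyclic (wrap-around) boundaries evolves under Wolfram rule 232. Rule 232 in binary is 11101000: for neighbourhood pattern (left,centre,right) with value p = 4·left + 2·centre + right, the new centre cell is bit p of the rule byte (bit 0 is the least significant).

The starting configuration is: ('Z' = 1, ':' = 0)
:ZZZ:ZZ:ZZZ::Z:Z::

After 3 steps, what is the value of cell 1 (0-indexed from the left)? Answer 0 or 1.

gen 0: :ZZZ:ZZ:ZZZ::Z:Z::
gen 1: :ZZZZZZZZZZ:::Z:::
gen 2: :ZZZZZZZZZZ:::::::
gen 3: :ZZZZZZZZZZ:::::::

1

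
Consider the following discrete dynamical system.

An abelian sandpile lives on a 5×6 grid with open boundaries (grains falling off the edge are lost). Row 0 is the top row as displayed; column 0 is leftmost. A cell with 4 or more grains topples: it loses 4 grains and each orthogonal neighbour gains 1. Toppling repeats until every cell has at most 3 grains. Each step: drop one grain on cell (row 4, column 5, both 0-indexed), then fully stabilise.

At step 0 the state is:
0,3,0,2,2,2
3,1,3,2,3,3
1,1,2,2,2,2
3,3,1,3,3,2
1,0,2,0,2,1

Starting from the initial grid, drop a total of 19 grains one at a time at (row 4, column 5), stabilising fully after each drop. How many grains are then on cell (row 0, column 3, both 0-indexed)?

3

t=0: 0,3,0,2,2,2
3,1,3,2,3,3
1,1,2,2,2,2
3,3,1,3,3,2
1,0,2,0,2,1
t=1: 0,3,0,2,2,2
3,1,3,2,3,3
1,1,2,2,2,2
3,3,1,3,3,2
1,0,2,0,2,2
t=2: 0,3,0,2,2,2
3,1,3,2,3,3
1,1,2,2,2,2
3,3,1,3,3,2
1,0,2,0,2,3
t=3: 0,3,0,2,2,2
3,1,3,2,3,3
1,1,2,2,2,2
3,3,1,3,3,3
1,0,2,0,3,0
t=4: 0,3,0,2,2,2
3,1,3,2,3,3
1,1,2,2,2,2
3,3,1,3,3,3
1,0,2,0,3,1
t=5: 0,3,0,2,2,2
3,1,3,2,3,3
1,1,2,2,2,2
3,3,1,3,3,3
1,0,2,0,3,2
t=6: 0,3,0,2,2,2
3,1,3,2,3,3
1,1,2,2,2,2
3,3,1,3,3,3
1,0,2,0,3,3
t=7: 0,3,0,2,2,2
3,1,3,2,3,3
1,1,2,3,3,3
3,3,2,0,2,1
1,0,2,2,1,2
t=8: 0,3,0,2,2,2
3,1,3,2,3,3
1,1,2,3,3,3
3,3,2,0,2,1
1,0,2,2,1,3
t=9: 0,3,0,2,2,2
3,1,3,2,3,3
1,1,2,3,3,3
3,3,2,0,2,2
1,0,2,2,2,0
t=10: 0,3,0,2,2,2
3,1,3,2,3,3
1,1,2,3,3,3
3,3,2,0,2,2
1,0,2,2,2,1
t=11: 0,3,0,2,2,2
3,1,3,2,3,3
1,1,2,3,3,3
3,3,2,0,2,2
1,0,2,2,2,2
t=12: 0,3,0,2,2,2
3,1,3,2,3,3
1,1,2,3,3,3
3,3,2,0,2,2
1,0,2,2,2,3
t=13: 0,3,0,2,2,2
3,1,3,2,3,3
1,1,2,3,3,3
3,3,2,0,2,3
1,0,2,2,3,0
t=14: 0,3,0,2,2,2
3,1,3,2,3,3
1,1,2,3,3,3
3,3,2,0,2,3
1,0,2,2,3,1
t=15: 0,3,0,2,2,2
3,1,3,2,3,3
1,1,2,3,3,3
3,3,2,0,2,3
1,0,2,2,3,2
t=16: 0,3,0,2,2,2
3,1,3,2,3,3
1,1,2,3,3,3
3,3,2,0,2,3
1,0,2,2,3,3
t=17: 0,3,1,3,3,3
3,2,1,1,2,1
1,2,0,2,3,2
3,3,3,2,1,2
1,0,2,3,1,2
t=18: 0,3,1,3,3,3
3,2,1,1,2,1
1,2,0,2,3,2
3,3,3,2,1,2
1,0,2,3,1,3
t=19: 0,3,1,3,3,3
3,2,1,1,2,1
1,2,0,2,3,2
3,3,3,2,1,3
1,0,2,3,2,0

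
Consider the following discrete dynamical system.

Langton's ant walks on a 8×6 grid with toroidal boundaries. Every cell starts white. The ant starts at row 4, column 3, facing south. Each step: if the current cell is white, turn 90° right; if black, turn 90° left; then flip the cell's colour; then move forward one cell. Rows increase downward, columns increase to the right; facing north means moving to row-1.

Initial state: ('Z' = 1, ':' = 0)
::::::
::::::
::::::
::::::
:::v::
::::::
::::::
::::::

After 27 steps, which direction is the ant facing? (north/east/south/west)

east

[0] ::::::
::::::
::::::
::::::
:::v::
::::::
::::::
::::::
[1] ::::::
::::::
::::::
::::::
::<Z::
::::::
::::::
::::::
[2] ::::::
::::::
::::::
::^:::
::ZZ::
::::::
::::::
::::::
[3] ::::::
::::::
::::::
::Z>::
::ZZ::
::::::
::::::
::::::
[4] ::::::
::::::
::::::
::ZZ::
::Zv::
::::::
::::::
::::::
[5] ::::::
::::::
::::::
::ZZ::
::Z:>:
::::::
::::::
::::::
[6] ::::::
::::::
::::::
::ZZ::
::Z:Z:
::::v:
::::::
::::::
[7] ::::::
::::::
::::::
::ZZ::
::Z:Z:
:::<Z:
::::::
::::::
[8] ::::::
::::::
::::::
::ZZ::
::Z^Z:
:::ZZ:
::::::
::::::
[9] ::::::
::::::
::::::
::ZZ::
::ZZ>:
:::ZZ:
::::::
::::::
[10] ::::::
::::::
::::::
::ZZ^:
::ZZ::
:::ZZ:
::::::
::::::
[11] ::::::
::::::
::::::
::ZZZ>
::ZZ::
:::ZZ:
::::::
::::::
[12] ::::::
::::::
::::::
::ZZZZ
::ZZ:v
:::ZZ:
::::::
::::::
[13] ::::::
::::::
::::::
::ZZZZ
::ZZ<Z
:::ZZ:
::::::
::::::
[14] ::::::
::::::
::::::
::ZZ^Z
::ZZZZ
:::ZZ:
::::::
::::::
[15] ::::::
::::::
::::::
::Z<:Z
::ZZZZ
:::ZZ:
::::::
::::::
[16] ::::::
::::::
::::::
::Z::Z
::ZvZZ
:::ZZ:
::::::
::::::
[17] ::::::
::::::
::::::
::Z::Z
::Z:>Z
:::ZZ:
::::::
::::::
[18] ::::::
::::::
::::::
::Z:^Z
::Z::Z
:::ZZ:
::::::
::::::
[19] ::::::
::::::
::::::
::Z:Z>
::Z::Z
:::ZZ:
::::::
::::::
[20] ::::::
::::::
:::::^
::Z:Z:
::Z::Z
:::ZZ:
::::::
::::::
[21] ::::::
::::::
>::::Z
::Z:Z:
::Z::Z
:::ZZ:
::::::
::::::
[22] ::::::
::::::
Z::::Z
v:Z:Z:
::Z::Z
:::ZZ:
::::::
::::::
[23] ::::::
::::::
Z::::Z
Z:Z:Z<
::Z::Z
:::ZZ:
::::::
::::::
[24] ::::::
::::::
Z::::^
Z:Z:ZZ
::Z::Z
:::ZZ:
::::::
::::::
[25] ::::::
::::::
Z:::<:
Z:Z:ZZ
::Z::Z
:::ZZ:
::::::
::::::
[26] ::::::
::::^:
Z:::Z:
Z:Z:ZZ
::Z::Z
:::ZZ:
::::::
::::::
[27] ::::::
::::Z>
Z:::Z:
Z:Z:ZZ
::Z::Z
:::ZZ:
::::::
::::::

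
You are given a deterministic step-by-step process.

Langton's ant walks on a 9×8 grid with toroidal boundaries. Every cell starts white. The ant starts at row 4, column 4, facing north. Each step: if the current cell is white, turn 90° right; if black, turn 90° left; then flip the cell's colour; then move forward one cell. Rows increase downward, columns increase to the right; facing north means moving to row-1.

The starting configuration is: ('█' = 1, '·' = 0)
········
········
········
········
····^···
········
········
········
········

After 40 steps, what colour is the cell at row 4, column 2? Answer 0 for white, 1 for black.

[0] ········
········
········
········
····^···
········
········
········
········
[1] ········
········
········
········
····█>··
········
········
········
········
[2] ········
········
········
········
····██··
·····v··
········
········
········
[3] ········
········
········
········
····██··
····<█··
········
········
········
[4] ········
········
········
········
····^█··
····██··
········
········
········
[5] ········
········
········
········
···<·█··
····██··
········
········
········
[6] ········
········
········
···^····
···█·█··
····██··
········
········
········
[7] ········
········
········
···█>···
···█·█··
····██··
········
········
········
[8] ········
········
········
···██···
···█v█··
····██··
········
········
········
[9] ········
········
········
···██···
···<██··
····██··
········
········
········
[10] ········
········
········
···██···
····██··
···v██··
········
········
········
[11] ········
········
········
···██···
····██··
··<███··
········
········
········
[12] ········
········
········
···██···
··^·██··
··████··
········
········
········
[13] ········
········
········
···██···
··█>██··
··████··
········
········
········
[14] ········
········
········
···██···
··████··
··█v██··
········
········
········
[15] ········
········
········
···██···
··████··
··█·>█··
········
········
········
[16] ········
········
········
···██···
··██^█··
··█··█··
········
········
········
[17] ········
········
········
···██···
··█<·█··
··█··█··
········
········
········
[18] ········
········
········
···██···
··█··█··
··█v·█··
········
········
········
[19] ········
········
········
···██···
··█··█··
··<█·█··
········
········
········
[20] ········
········
········
···██···
··█··█··
···█·█··
··v·····
········
········
[21] ········
········
········
···██···
··█··█··
···█·█··
·<█·····
········
········
[22] ········
········
········
···██···
··█··█··
·^·█·█··
·██·····
········
········
[23] ········
········
········
···██···
··█··█··
·█>█·█··
·██·····
········
········
[24] ········
········
········
···██···
··█··█··
·███·█··
·█v·····
········
········
[25] ········
········
········
···██···
··█··█··
·███·█··
·█·>····
········
········
[26] ········
········
········
···██···
··█··█··
·███·█··
·█·█····
···v····
········
[27] ········
········
········
···██···
··█··█··
·███·█··
·█·█····
··<█····
········
[28] ········
········
········
···██···
··█··█··
·███·█··
·█^█····
··██····
········
[29] ········
········
········
···██···
··█··█··
·███·█··
·██>····
··██····
········
[30] ········
········
········
···██···
··█··█··
·██^·█··
·██·····
··██····
········
[31] ········
········
········
···██···
··█··█··
·█<··█··
·██·····
··██····
········
[32] ········
········
········
···██···
··█··█··
·█···█··
·█v·····
··██····
········
[33] ········
········
········
···██···
··█··█··
·█···█··
·█·>····
··██····
········
[34] ········
········
········
···██···
··█··█··
·█···█··
·█·█····
··█v····
········
[35] ········
········
········
···██···
··█··█··
·█···█··
·█·█····
··█·>···
········
[36] ········
········
········
···██···
··█··█··
·█···█··
·█·█····
··█·█···
····v···
[37] ········
········
········
···██···
··█··█··
·█···█··
·█·█····
··█·█···
···<█···
[38] ········
········
········
···██···
··█··█··
·█···█··
·█·█····
··█^█···
···██···
[39] ········
········
········
···██···
··█··█··
·█···█··
·█·█····
··██>···
···██···
[40] ········
········
········
···██···
··█··█··
·█···█··
·█·█^···
··██····
···██···

1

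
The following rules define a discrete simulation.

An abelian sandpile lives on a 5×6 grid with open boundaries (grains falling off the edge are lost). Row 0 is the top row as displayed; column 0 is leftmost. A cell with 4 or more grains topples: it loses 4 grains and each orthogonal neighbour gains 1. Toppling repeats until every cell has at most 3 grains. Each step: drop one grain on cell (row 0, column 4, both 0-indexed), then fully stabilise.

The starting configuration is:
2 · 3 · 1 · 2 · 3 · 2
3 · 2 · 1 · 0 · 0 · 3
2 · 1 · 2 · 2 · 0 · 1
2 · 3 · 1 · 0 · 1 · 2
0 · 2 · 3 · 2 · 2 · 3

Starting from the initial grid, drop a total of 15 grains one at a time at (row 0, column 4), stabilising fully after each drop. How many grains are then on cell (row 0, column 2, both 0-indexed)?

0) 2 · 3 · 1 · 2 · 3 · 2
3 · 2 · 1 · 0 · 0 · 3
2 · 1 · 2 · 2 · 0 · 1
2 · 3 · 1 · 0 · 1 · 2
0 · 2 · 3 · 2 · 2 · 3
1) 2 · 3 · 1 · 3 · 0 · 3
3 · 2 · 1 · 0 · 1 · 3
2 · 1 · 2 · 2 · 0 · 1
2 · 3 · 1 · 0 · 1 · 2
0 · 2 · 3 · 2 · 2 · 3
2) 2 · 3 · 1 · 3 · 1 · 3
3 · 2 · 1 · 0 · 1 · 3
2 · 1 · 2 · 2 · 0 · 1
2 · 3 · 1 · 0 · 1 · 2
0 · 2 · 3 · 2 · 2 · 3
3) 2 · 3 · 1 · 3 · 2 · 3
3 · 2 · 1 · 0 · 1 · 3
2 · 1 · 2 · 2 · 0 · 1
2 · 3 · 1 · 0 · 1 · 2
0 · 2 · 3 · 2 · 2 · 3
4) 2 · 3 · 1 · 3 · 3 · 3
3 · 2 · 1 · 0 · 1 · 3
2 · 1 · 2 · 2 · 0 · 1
2 · 3 · 1 · 0 · 1 · 2
0 · 2 · 3 · 2 · 2 · 3
5) 2 · 3 · 2 · 0 · 2 · 1
3 · 2 · 1 · 1 · 3 · 0
2 · 1 · 2 · 2 · 0 · 2
2 · 3 · 1 · 0 · 1 · 2
0 · 2 · 3 · 2 · 2 · 3
6) 2 · 3 · 2 · 0 · 3 · 1
3 · 2 · 1 · 1 · 3 · 0
2 · 1 · 2 · 2 · 0 · 2
2 · 3 · 1 · 0 · 1 · 2
0 · 2 · 3 · 2 · 2 · 3
7) 2 · 3 · 2 · 1 · 1 · 2
3 · 2 · 1 · 2 · 0 · 1
2 · 1 · 2 · 2 · 1 · 2
2 · 3 · 1 · 0 · 1 · 2
0 · 2 · 3 · 2 · 2 · 3
8) 2 · 3 · 2 · 1 · 2 · 2
3 · 2 · 1 · 2 · 0 · 1
2 · 1 · 2 · 2 · 1 · 2
2 · 3 · 1 · 0 · 1 · 2
0 · 2 · 3 · 2 · 2 · 3
9) 2 · 3 · 2 · 1 · 3 · 2
3 · 2 · 1 · 2 · 0 · 1
2 · 1 · 2 · 2 · 1 · 2
2 · 3 · 1 · 0 · 1 · 2
0 · 2 · 3 · 2 · 2 · 3
10) 2 · 3 · 2 · 2 · 0 · 3
3 · 2 · 1 · 2 · 1 · 1
2 · 1 · 2 · 2 · 1 · 2
2 · 3 · 1 · 0 · 1 · 2
0 · 2 · 3 · 2 · 2 · 3
11) 2 · 3 · 2 · 2 · 1 · 3
3 · 2 · 1 · 2 · 1 · 1
2 · 1 · 2 · 2 · 1 · 2
2 · 3 · 1 · 0 · 1 · 2
0 · 2 · 3 · 2 · 2 · 3
12) 2 · 3 · 2 · 2 · 2 · 3
3 · 2 · 1 · 2 · 1 · 1
2 · 1 · 2 · 2 · 1 · 2
2 · 3 · 1 · 0 · 1 · 2
0 · 2 · 3 · 2 · 2 · 3
13) 2 · 3 · 2 · 2 · 3 · 3
3 · 2 · 1 · 2 · 1 · 1
2 · 1 · 2 · 2 · 1 · 2
2 · 3 · 1 · 0 · 1 · 2
0 · 2 · 3 · 2 · 2 · 3
14) 2 · 3 · 2 · 3 · 1 · 0
3 · 2 · 1 · 2 · 2 · 2
2 · 1 · 2 · 2 · 1 · 2
2 · 3 · 1 · 0 · 1 · 2
0 · 2 · 3 · 2 · 2 · 3
15) 2 · 3 · 2 · 3 · 2 · 0
3 · 2 · 1 · 2 · 2 · 2
2 · 1 · 2 · 2 · 1 · 2
2 · 3 · 1 · 0 · 1 · 2
0 · 2 · 3 · 2 · 2 · 3

2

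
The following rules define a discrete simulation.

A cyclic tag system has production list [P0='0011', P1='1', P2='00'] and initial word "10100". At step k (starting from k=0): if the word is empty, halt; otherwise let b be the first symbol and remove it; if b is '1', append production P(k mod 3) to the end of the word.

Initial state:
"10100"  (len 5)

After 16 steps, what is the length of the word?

k=0  "10100"  (len 5)
k=1  "01000011"  (len 8)
k=2  "1000011"  (len 7)
k=3  "00001100"  (len 8)
k=4  "0001100"  (len 7)
k=5  "001100"  (len 6)
k=6  "01100"  (len 5)
k=7  "1100"  (len 4)
k=8  "1001"  (len 4)
k=9  "00100"  (len 5)
k=10  "0100"  (len 4)
k=11  "100"  (len 3)
k=12  "0000"  (len 4)
k=13  "000"  (len 3)
k=14  "00"  (len 2)
k=15  "0"  (len 1)
k=16  (halted — word empty)

0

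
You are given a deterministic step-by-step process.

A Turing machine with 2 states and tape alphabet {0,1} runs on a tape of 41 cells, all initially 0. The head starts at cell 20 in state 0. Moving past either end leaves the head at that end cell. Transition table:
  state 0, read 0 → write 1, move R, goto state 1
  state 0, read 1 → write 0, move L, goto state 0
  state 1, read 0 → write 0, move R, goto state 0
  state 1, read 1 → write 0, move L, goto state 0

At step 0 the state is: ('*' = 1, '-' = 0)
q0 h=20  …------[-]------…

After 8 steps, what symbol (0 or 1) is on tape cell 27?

0

t=0: q0 h=20  …------[-]------…
t=1: q1 h=21  …-----*[-]------…
t=2: q0 h=22  …----*-[-]------…
t=3: q1 h=23  …---*-*[-]------…
t=4: q0 h=24  …--*-*-[-]------…
t=5: q1 h=25  …-*-*-*[-]------…
t=6: q0 h=26  …*-*-*-[-]------…
t=7: q1 h=27  …-*-*-*[-]------…
t=8: q0 h=28  …*-*-*-[-]------…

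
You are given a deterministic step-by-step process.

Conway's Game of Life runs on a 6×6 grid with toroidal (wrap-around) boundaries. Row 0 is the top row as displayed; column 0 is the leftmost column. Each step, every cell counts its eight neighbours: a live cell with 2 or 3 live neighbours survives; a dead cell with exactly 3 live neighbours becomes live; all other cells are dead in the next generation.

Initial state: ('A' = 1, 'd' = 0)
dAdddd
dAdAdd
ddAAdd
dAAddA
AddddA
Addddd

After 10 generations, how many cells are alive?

3

k=0  dAdddd
dAdAdd
ddAAdd
dAAddA
AddddA
Addddd
k=1  AAAddd
dAdAdd
AddAAd
dAAAAA
dddddA
AAdddA
k=2  dddddA
dddAAA
Addddd
dAAddd
dddAdd
ddAddA
k=3  AddAdA
AdddAA
AAAAAA
dAAddd
dAdAdd
ddddAd
k=4  AddAdd
dddddd
dddddd
dddddA
dAdAdd
AdAAAA
k=5  AAAAdd
dddddd
dddddd
dddddd
dAdAdd
AddddA
k=6  AAAddA
dAAddd
dddddd
dddddd
Addddd
dddAAA
k=7  dddddA
ddAddd
dddddd
dddddd
ddddAA
ddAAAd
k=8  ddAdAd
dddddd
dddddd
dddddd
ddddAA
dddAdd
k=9  dddAdd
dddddd
dddddd
dddddd
ddddAd
dddAdA
k=10  ddddAd
dddddd
dddddd
dddddd
ddddAd
dddAdd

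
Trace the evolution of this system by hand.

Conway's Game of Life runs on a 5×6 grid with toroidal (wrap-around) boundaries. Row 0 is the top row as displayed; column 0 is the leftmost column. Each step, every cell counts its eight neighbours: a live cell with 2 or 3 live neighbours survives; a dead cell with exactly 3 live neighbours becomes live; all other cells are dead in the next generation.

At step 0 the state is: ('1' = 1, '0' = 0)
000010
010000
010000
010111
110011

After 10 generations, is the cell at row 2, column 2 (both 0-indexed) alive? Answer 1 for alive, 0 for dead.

k=0  000010
010000
010000
010111
110011
k=1  010010
000000
010010
010100
011000
k=2  011000
000000
001000
110100
110100
k=3  111000
011000
011000
100100
000100
k=4  100100
000100
100100
010100
100100
k=5  001110
001110
000110
110110
110110
k=6  000000
000001
010000
110000
100000
k=7  000000
000000
010000
110000
110000
k=8  000000
000000
110000
001000
110000
k=9  000000
000000
010000
001000
010000
k=10  000000
000000
000000
011000
000000

0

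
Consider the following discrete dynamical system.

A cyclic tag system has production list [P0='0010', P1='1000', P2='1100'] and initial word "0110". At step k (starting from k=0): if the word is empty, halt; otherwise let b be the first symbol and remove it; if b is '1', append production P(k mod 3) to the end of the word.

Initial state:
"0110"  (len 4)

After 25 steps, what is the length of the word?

t=0: "0110"  (len 4)
t=1: "110"  (len 3)
t=2: "101000"  (len 6)
t=3: "010001100"  (len 9)
t=4: "10001100"  (len 8)
t=5: "00011001000"  (len 11)
t=6: "0011001000"  (len 10)
t=7: "011001000"  (len 9)
t=8: "11001000"  (len 8)
t=9: "10010001100"  (len 11)
t=10: "00100011000010"  (len 14)
t=11: "0100011000010"  (len 13)
t=12: "100011000010"  (len 12)
t=13: "000110000100010"  (len 15)
t=14: "00110000100010"  (len 14)
t=15: "0110000100010"  (len 13)
t=16: "110000100010"  (len 12)
t=17: "100001000101000"  (len 15)
t=18: "000010001010001100"  (len 18)
t=19: "00010001010001100"  (len 17)
t=20: "0010001010001100"  (len 16)
t=21: "010001010001100"  (len 15)
t=22: "10001010001100"  (len 14)
t=23: "00010100011001000"  (len 17)
t=24: "0010100011001000"  (len 16)
t=25: "010100011001000"  (len 15)

15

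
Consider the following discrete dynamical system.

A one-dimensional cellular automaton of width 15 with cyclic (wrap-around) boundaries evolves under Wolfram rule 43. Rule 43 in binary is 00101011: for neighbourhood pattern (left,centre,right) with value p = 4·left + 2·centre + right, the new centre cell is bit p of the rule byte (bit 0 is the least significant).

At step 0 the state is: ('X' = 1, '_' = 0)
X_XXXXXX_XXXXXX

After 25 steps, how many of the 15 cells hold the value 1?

4

0) X_XXXXXX_XXXXXX
1) _XX_____XX_____
2) XX__XXXXX__XXXX
3) ___XX_____XX___
4) XXXX__XXXXX__XX
5) _____XX_____XX_
6) XXXXXX__XXXXX__
7) X______XX_____X
8) __XXXXXX__XXXXX
9) _XX______XX____
10) XX__XXXXXX__XXX
11) ___XX______XX__
12) XXXX__XXXXXX__X
13) _____XX______XX
14) _XXXXX__XXXXXX_
15) XX_____XX______
16) X__XXXXX__XXXXX
17) __XX_____XX____
18) XXX__XXXXX__XXX
19) ____XX_____XX__
20) XXXXX__XXXXX__X
21) ______XX_____XX
22) _XXXXXX__XXXXX_
23) XX______XX_____
24) X__XXXXXX__XXXX
25) __XX______XX___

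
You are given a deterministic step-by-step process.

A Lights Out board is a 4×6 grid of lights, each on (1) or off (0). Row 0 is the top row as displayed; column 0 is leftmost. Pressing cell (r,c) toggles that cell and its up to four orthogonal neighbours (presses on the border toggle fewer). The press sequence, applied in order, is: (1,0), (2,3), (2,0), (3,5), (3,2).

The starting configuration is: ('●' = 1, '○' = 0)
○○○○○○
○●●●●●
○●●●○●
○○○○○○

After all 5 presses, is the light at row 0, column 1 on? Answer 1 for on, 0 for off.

k=0  ○○○○○○
○●●●●●
○●●●○●
○○○○○○
k=1  ●○○○○○
●○●●●●
●●●●○●
○○○○○○
k=2  ●○○○○○
●○●○●●
●●○○●●
○○○●○○
k=3  ●○○○○○
○○●○●●
○○○○●●
●○○●○○
k=4  ●○○○○○
○○●○●●
○○○○●○
●○○●●●
k=5  ●○○○○○
○○●○●●
○○●○●○
●●●○●●

0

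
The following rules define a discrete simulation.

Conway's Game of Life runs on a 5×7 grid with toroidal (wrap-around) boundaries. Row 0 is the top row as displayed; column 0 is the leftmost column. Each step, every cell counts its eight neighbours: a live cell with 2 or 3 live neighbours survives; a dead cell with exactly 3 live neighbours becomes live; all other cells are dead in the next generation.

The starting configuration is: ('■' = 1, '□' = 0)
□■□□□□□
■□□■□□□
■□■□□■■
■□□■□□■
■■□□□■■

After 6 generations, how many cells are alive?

gen 0: □■□□□□□
■□□■□□□
■□■□□■■
■□□■□□■
■■□□□■■
gen 1: □■■□□□□
■□■□□□□
□□■■■■□
□□■□■□□
□■■□□■□
gen 2: ■□□■□□□
□□□□■□□
□□■□■■□
□□□□□□□
□□□□□□□
gen 3: □□□□□□□
□□□□■■□
□□□■■■□
□□□□□□□
□□□□□□□
gen 4: □□□□□□□
□□□■□■□
□□□■□■□
□□□□■□□
□□□□□□□
gen 5: □□□□□□□
□□□□□□□
□□□■□■□
□□□□■□□
□□□□□□□
gen 6: □□□□□□□
□□□□□□□
□□□□■□□
□□□□■□□
□□□□□□□

2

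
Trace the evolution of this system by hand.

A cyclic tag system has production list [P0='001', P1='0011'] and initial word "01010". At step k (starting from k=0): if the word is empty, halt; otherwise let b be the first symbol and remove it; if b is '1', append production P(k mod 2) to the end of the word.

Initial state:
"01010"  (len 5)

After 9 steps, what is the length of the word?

11

0) "01010"  (len 5)
1) "1010"  (len 4)
2) "0100011"  (len 7)
3) "100011"  (len 6)
4) "000110011"  (len 9)
5) "00110011"  (len 8)
6) "0110011"  (len 7)
7) "110011"  (len 6)
8) "100110011"  (len 9)
9) "00110011001"  (len 11)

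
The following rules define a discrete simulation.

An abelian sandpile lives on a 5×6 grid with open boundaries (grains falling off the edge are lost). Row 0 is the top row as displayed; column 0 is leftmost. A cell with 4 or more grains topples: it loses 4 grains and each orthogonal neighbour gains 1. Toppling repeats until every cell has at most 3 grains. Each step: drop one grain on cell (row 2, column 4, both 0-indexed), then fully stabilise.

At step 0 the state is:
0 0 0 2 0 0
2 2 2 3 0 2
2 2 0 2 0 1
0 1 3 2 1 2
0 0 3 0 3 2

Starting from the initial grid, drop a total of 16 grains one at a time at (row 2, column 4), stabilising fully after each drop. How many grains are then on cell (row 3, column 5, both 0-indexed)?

3

0) 0 0 0 2 0 0
2 2 2 3 0 2
2 2 0 2 0 1
0 1 3 2 1 2
0 0 3 0 3 2
1) 0 0 0 2 0 0
2 2 2 3 0 2
2 2 0 2 1 1
0 1 3 2 1 2
0 0 3 0 3 2
2) 0 0 0 2 0 0
2 2 2 3 0 2
2 2 0 2 2 1
0 1 3 2 1 2
0 0 3 0 3 2
3) 0 0 0 2 0 0
2 2 2 3 0 2
2 2 0 2 3 1
0 1 3 2 1 2
0 0 3 0 3 2
4) 0 0 0 2 0 0
2 2 2 3 1 2
2 2 0 3 0 2
0 1 3 2 2 2
0 0 3 0 3 2
5) 0 0 0 2 0 0
2 2 2 3 1 2
2 2 0 3 1 2
0 1 3 2 2 2
0 0 3 0 3 2
6) 0 0 0 2 0 0
2 2 2 3 1 2
2 2 0 3 2 2
0 1 3 2 2 2
0 0 3 0 3 2
7) 0 0 0 2 0 0
2 2 2 3 1 2
2 2 0 3 3 2
0 1 3 2 2 2
0 0 3 0 3 2
8) 0 0 0 3 0 0
2 2 3 0 3 2
2 2 1 1 1 3
0 1 3 3 3 2
0 0 3 0 3 2
9) 0 0 0 3 0 0
2 2 3 0 3 2
2 2 1 1 2 3
0 1 3 3 3 2
0 0 3 0 3 2
10) 0 0 0 3 0 0
2 2 3 0 3 2
2 2 1 1 3 3
0 1 3 3 3 2
0 0 3 0 3 2
11) 0 0 0 3 1 1
2 2 3 1 1 0
2 2 2 3 3 2
0 2 1 1 3 1
0 1 0 3 1 0
12) 0 0 0 3 1 1
2 2 3 2 2 0
2 2 3 0 2 3
0 2 1 3 0 2
0 1 0 3 2 0
13) 0 0 0 3 1 1
2 2 3 2 2 0
2 2 3 0 3 3
0 2 1 3 0 2
0 1 0 3 2 0
14) 0 0 0 3 1 1
2 2 3 2 3 1
2 2 3 1 1 0
0 2 1 3 1 3
0 1 0 3 2 0
15) 0 0 0 3 1 1
2 2 3 2 3 1
2 2 3 1 2 0
0 2 1 3 1 3
0 1 0 3 2 0
16) 0 0 0 3 1 1
2 2 3 2 3 1
2 2 3 1 3 0
0 2 1 3 1 3
0 1 0 3 2 0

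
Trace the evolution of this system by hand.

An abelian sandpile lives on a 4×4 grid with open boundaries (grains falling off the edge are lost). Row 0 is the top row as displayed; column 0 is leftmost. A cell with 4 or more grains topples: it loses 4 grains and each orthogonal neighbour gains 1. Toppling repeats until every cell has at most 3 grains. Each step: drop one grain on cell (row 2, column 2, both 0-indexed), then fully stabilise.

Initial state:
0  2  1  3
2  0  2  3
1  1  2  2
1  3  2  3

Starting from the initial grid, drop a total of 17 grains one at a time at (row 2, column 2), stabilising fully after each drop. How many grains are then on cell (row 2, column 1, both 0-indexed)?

t=0: 0  2  1  3
2  0  2  3
1  1  2  2
1  3  2  3
t=1: 0  2  1  3
2  0  2  3
1  1  3  2
1  3  2  3
t=2: 0  2  1  3
2  0  3  3
1  2  0  3
1  3  3  3
t=3: 0  2  1  3
2  0  3  3
1  2  1  3
1  3  3  3
t=4: 0  2  1  3
2  0  3  3
1  2  2  3
1  3  3  3
t=5: 0  2  1  3
2  0  3  3
1  2  3  3
1  3  3  3
t=6: 0  2  3  0
2  2  2  2
2  1  0  3
2  1  3  1
t=7: 0  2  3  0
2  2  2  2
2  1  1  3
2  1  3  1
t=8: 0  2  3  0
2  2  2  2
2  1  2  3
2  1  3  1
t=9: 0  2  3  0
2  2  2  2
2  1  3  3
2  1  3  1
t=10: 0  2  3  0
2  2  3  3
2  2  2  0
2  2  0  3
t=11: 0  2  3  0
2  2  3  3
2  2  3  0
2  2  0  3
t=12: 0  3  0  2
2  3  2  0
2  3  1  2
2  2  1  3
t=13: 0  3  0  2
2  3  2  0
2  3  2  2
2  2  1  3
t=14: 0  3  0  2
2  3  2  0
2  3  3  2
2  2  1  3
t=15: 1  0  2  2
3  2  0  1
3  1  2  3
2  3  2  3
t=16: 1  0  2  2
3  2  0  1
3  1  3  3
2  3  2  3
t=17: 1  0  2  2
3  2  1  2
3  3  2  1
3  0  1  1

3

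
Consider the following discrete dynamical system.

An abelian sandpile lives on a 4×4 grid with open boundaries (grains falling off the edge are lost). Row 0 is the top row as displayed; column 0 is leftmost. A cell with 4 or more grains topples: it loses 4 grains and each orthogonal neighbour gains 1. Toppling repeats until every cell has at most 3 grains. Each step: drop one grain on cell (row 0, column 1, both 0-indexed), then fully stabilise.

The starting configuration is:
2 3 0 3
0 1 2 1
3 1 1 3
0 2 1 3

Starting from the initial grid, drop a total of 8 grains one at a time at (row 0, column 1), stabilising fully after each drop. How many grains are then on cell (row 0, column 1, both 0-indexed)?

1

step 0: 2 3 0 3
0 1 2 1
3 1 1 3
0 2 1 3
step 1: 3 0 1 3
0 2 2 1
3 1 1 3
0 2 1 3
step 2: 3 1 1 3
0 2 2 1
3 1 1 3
0 2 1 3
step 3: 3 2 1 3
0 2 2 1
3 1 1 3
0 2 1 3
step 4: 3 3 1 3
0 2 2 1
3 1 1 3
0 2 1 3
step 5: 0 1 2 3
1 3 2 1
3 1 1 3
0 2 1 3
step 6: 0 2 2 3
1 3 2 1
3 1 1 3
0 2 1 3
step 7: 0 3 2 3
1 3 2 1
3 1 1 3
0 2 1 3
step 8: 1 1 3 3
2 0 3 1
3 2 1 3
0 2 1 3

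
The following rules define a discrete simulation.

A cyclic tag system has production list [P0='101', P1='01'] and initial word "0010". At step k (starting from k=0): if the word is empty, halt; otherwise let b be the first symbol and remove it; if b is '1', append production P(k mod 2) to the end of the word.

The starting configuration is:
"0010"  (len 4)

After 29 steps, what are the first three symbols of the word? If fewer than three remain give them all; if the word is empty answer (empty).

010

0) "0010"  (len 4)
1) "010"  (len 3)
2) "10"  (len 2)
3) "0101"  (len 4)
4) "101"  (len 3)
5) "01101"  (len 5)
6) "1101"  (len 4)
7) "101101"  (len 6)
8) "0110101"  (len 7)
9) "110101"  (len 6)
10) "1010101"  (len 7)
11) "010101101"  (len 9)
12) "10101101"  (len 8)
13) "0101101101"  (len 10)
14) "101101101"  (len 9)
15) "01101101101"  (len 11)
16) "1101101101"  (len 10)
17) "101101101101"  (len 12)
18) "0110110110101"  (len 13)
19) "110110110101"  (len 12)
20) "1011011010101"  (len 13)
21) "011011010101101"  (len 15)
22) "11011010101101"  (len 14)
23) "1011010101101101"  (len 16)
24) "01101010110110101"  (len 17)
25) "1101010110110101"  (len 16)
26) "10101011011010101"  (len 17)
27) "0101011011010101101"  (len 19)
28) "101011011010101101"  (len 18)
29) "01011011010101101101"  (len 20)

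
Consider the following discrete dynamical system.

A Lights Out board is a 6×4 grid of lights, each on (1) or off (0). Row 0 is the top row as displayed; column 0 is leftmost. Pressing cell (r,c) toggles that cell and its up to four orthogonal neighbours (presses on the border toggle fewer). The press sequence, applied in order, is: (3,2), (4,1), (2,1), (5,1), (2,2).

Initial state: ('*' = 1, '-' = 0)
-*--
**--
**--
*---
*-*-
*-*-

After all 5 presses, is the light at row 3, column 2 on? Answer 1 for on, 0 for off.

0

t=0: -*--
**--
**--
*---
*-*-
*-*-
t=1: -*--
**--
***-
****
*---
*-*-
t=2: -*--
**--
***-
*-**
-**-
***-
t=3: -*--
*---
----
****
-**-
***-
t=4: -*--
*---
----
****
--*-
----
t=5: -*--
*-*-
-***
**-*
--*-
----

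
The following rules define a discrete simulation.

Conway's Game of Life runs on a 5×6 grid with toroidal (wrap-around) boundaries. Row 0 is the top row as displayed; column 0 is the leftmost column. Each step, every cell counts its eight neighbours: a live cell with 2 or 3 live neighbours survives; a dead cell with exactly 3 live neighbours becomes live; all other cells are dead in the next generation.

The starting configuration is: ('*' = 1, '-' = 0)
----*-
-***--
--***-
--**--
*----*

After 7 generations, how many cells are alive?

t=0: ----*-
-***--
--***-
--**--
*----*
t=1: ******
-*----
----*-
-**--*
---***
t=2: -*----
-*----
***---
*-*--*
------
t=3: ------
------
--*--*
*-*--*
**----
t=4: ------
------
**---*
--*--*
**---*
t=5: *-----
*-----
**---*
--*-*-
**---*
t=6: ------
------
**---*
--*-*-
**---*
t=7: *-----
*-----
**---*
--*-*-
**---*

10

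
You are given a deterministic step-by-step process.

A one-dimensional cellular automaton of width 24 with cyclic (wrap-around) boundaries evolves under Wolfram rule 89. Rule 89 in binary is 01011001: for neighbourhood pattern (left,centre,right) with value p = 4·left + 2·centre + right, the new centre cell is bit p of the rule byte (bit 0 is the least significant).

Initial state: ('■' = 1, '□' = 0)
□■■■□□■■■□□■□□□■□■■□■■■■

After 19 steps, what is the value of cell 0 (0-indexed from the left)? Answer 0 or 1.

0

gen 0: □■■■□□■■■□□■□□□■□■■□■■■■
gen 1: □■□■■□■□■■□□■■□□□■■□■□□■
gen 2: □□□■■□□□■■■□■■■■□■■□□■□□
gen 3: ■■□■■■■□■□■□■□□■□■■■□□■■
gen 4: □■□■□□■□□□□□□■□□□■□■■□■□
gen 5: □□□□■□□■■■■■□□■■□□□■■□□■
gen 6: ■■■□□■□■□□□■■□■■■■□■■■□□
gen 7: ■□■■□□□□■■□■■□■□□■□■□■■□
gen 8: □□■■■■■□■■□■■□□■□□□□□■■□
gen 9: ■□■□□□■□■■□■■■□□■■■■□■■■
gen 10: ■□□■■□□□■■□■□■■□■□□■□■□□
gen 11: □■□■■■■□■■□□□■■□□■□□□□■□
gen 12: □□□■□□■□■■■■□■■■□□■■■□□■
gen 13: ■■□□■□□□■□□■□■□■■□■□■■□□
gen 14: ■■■□□■■□□■□□□□□■■□□□■■■□
gen 15: ■□■■□■■■□□■■■■□■■■■□■□■□
gen 16: □□■■□■□■■□■□□■□■□□■□□□□□
gen 17: ■□■■□□□■■□□■□□□□■□□■■■■■
gen 18: ■□■■■■□■■■□□■■■□□■□■□□□□
gen 19: □□■□□■□■□■■□■□■■□□□□■■■□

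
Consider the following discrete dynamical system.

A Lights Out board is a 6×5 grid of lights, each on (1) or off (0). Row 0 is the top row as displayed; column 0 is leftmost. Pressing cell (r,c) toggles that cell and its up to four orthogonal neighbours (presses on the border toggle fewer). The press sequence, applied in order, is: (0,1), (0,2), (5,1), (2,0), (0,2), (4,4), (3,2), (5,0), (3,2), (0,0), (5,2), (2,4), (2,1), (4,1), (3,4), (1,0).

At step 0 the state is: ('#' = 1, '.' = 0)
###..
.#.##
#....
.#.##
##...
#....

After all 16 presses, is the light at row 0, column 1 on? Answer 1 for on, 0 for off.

1

k=0  ###..
.#.##
#....
.#.##
##...
#....
k=1  .....
...##
#....
.#.##
##...
#....
k=2  .###.
..###
#....
.#.##
##...
#....
k=3  .###.
..###
#....
.#.##
#....
.##..
k=4  .###.
#.###
.#...
##.##
#....
.##..
k=5  .....
#..##
.#...
##.##
#....
.##..
k=6  .....
#..##
.#...
##.#.
#..##
.##.#
k=7  .....
#..##
.##..
#.#..
#.###
.##.#
k=8  .....
#..##
.##..
#.#..
..###
#.#.#
k=9  .....
#..##
.#...
##.#.
...##
#.#.#
k=10  ##...
...##
.#...
##.#.
...##
#.#.#
k=11  ##...
...##
.#...
##.#.
..###
##.##
k=12  ##...
...#.
.#.##
##.##
..###
##.##
k=13  ##...
.#.#.
#.###
#..##
..###
##.##
k=14  ##...
.#.#.
#.###
##.##
##.##
#..##
k=15  ##...
.#.#.
#.##.
##...
##.#.
#..##
k=16  .#...
#..#.
..##.
##...
##.#.
#..##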